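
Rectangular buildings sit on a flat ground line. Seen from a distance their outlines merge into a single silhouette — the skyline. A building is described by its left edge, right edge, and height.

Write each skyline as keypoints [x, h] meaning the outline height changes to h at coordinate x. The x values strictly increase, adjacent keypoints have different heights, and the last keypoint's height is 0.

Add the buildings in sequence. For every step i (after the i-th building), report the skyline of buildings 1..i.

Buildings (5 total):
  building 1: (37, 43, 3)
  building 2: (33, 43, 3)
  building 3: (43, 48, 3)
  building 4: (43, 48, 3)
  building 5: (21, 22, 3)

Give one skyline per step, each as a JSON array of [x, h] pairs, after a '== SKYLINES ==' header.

== SKYLINES ==
[[37,3],[43,0]]
[[33,3],[43,0]]
[[33,3],[48,0]]
[[33,3],[48,0]]
[[21,3],[22,0],[33,3],[48,0]]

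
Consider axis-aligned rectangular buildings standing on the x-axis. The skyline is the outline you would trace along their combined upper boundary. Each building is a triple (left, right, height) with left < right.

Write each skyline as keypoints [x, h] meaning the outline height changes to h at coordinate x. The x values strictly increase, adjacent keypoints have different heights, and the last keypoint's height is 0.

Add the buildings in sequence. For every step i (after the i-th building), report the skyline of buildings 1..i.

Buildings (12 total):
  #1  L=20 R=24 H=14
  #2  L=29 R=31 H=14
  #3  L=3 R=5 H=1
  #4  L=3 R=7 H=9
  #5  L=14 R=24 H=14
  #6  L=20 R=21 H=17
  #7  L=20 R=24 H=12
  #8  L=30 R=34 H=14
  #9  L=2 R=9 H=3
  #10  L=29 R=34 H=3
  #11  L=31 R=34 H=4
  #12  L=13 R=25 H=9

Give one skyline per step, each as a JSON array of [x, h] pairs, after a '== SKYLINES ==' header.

== SKYLINES ==
[[20,14],[24,0]]
[[20,14],[24,0],[29,14],[31,0]]
[[3,1],[5,0],[20,14],[24,0],[29,14],[31,0]]
[[3,9],[7,0],[20,14],[24,0],[29,14],[31,0]]
[[3,9],[7,0],[14,14],[24,0],[29,14],[31,0]]
[[3,9],[7,0],[14,14],[20,17],[21,14],[24,0],[29,14],[31,0]]
[[3,9],[7,0],[14,14],[20,17],[21,14],[24,0],[29,14],[31,0]]
[[3,9],[7,0],[14,14],[20,17],[21,14],[24,0],[29,14],[34,0]]
[[2,3],[3,9],[7,3],[9,0],[14,14],[20,17],[21,14],[24,0],[29,14],[34,0]]
[[2,3],[3,9],[7,3],[9,0],[14,14],[20,17],[21,14],[24,0],[29,14],[34,0]]
[[2,3],[3,9],[7,3],[9,0],[14,14],[20,17],[21,14],[24,0],[29,14],[34,0]]
[[2,3],[3,9],[7,3],[9,0],[13,9],[14,14],[20,17],[21,14],[24,9],[25,0],[29,14],[34,0]]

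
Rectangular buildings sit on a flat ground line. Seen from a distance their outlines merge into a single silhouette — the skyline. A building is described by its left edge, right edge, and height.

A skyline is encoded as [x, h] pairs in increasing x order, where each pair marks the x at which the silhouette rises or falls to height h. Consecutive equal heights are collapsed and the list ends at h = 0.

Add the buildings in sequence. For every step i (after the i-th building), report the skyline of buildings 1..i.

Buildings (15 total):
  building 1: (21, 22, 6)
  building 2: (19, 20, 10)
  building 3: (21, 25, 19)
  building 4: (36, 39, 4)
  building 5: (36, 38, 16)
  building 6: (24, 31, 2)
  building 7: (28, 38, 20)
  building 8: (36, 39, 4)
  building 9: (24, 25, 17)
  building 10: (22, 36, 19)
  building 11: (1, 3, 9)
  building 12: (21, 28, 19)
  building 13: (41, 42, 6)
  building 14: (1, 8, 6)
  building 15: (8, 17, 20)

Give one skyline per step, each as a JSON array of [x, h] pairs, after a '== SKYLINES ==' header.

== SKYLINES ==
[[21,6],[22,0]]
[[19,10],[20,0],[21,6],[22,0]]
[[19,10],[20,0],[21,19],[25,0]]
[[19,10],[20,0],[21,19],[25,0],[36,4],[39,0]]
[[19,10],[20,0],[21,19],[25,0],[36,16],[38,4],[39,0]]
[[19,10],[20,0],[21,19],[25,2],[31,0],[36,16],[38,4],[39,0]]
[[19,10],[20,0],[21,19],[25,2],[28,20],[38,4],[39,0]]
[[19,10],[20,0],[21,19],[25,2],[28,20],[38,4],[39,0]]
[[19,10],[20,0],[21,19],[25,2],[28,20],[38,4],[39,0]]
[[19,10],[20,0],[21,19],[28,20],[38,4],[39,0]]
[[1,9],[3,0],[19,10],[20,0],[21,19],[28,20],[38,4],[39,0]]
[[1,9],[3,0],[19,10],[20,0],[21,19],[28,20],[38,4],[39,0]]
[[1,9],[3,0],[19,10],[20,0],[21,19],[28,20],[38,4],[39,0],[41,6],[42,0]]
[[1,9],[3,6],[8,0],[19,10],[20,0],[21,19],[28,20],[38,4],[39,0],[41,6],[42,0]]
[[1,9],[3,6],[8,20],[17,0],[19,10],[20,0],[21,19],[28,20],[38,4],[39,0],[41,6],[42,0]]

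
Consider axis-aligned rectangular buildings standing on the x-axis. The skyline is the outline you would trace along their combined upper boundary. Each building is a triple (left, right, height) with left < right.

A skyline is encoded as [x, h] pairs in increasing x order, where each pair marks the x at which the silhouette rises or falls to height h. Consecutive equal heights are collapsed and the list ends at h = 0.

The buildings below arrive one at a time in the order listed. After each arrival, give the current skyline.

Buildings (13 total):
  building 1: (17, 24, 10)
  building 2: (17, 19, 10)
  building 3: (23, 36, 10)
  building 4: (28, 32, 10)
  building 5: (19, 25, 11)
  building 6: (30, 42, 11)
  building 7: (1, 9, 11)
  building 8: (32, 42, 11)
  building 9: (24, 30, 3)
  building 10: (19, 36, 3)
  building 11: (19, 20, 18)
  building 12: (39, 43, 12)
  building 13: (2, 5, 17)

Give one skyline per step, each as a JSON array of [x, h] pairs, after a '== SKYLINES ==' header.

== SKYLINES ==
[[17,10],[24,0]]
[[17,10],[24,0]]
[[17,10],[36,0]]
[[17,10],[36,0]]
[[17,10],[19,11],[25,10],[36,0]]
[[17,10],[19,11],[25,10],[30,11],[42,0]]
[[1,11],[9,0],[17,10],[19,11],[25,10],[30,11],[42,0]]
[[1,11],[9,0],[17,10],[19,11],[25,10],[30,11],[42,0]]
[[1,11],[9,0],[17,10],[19,11],[25,10],[30,11],[42,0]]
[[1,11],[9,0],[17,10],[19,11],[25,10],[30,11],[42,0]]
[[1,11],[9,0],[17,10],[19,18],[20,11],[25,10],[30,11],[42,0]]
[[1,11],[9,0],[17,10],[19,18],[20,11],[25,10],[30,11],[39,12],[43,0]]
[[1,11],[2,17],[5,11],[9,0],[17,10],[19,18],[20,11],[25,10],[30,11],[39,12],[43,0]]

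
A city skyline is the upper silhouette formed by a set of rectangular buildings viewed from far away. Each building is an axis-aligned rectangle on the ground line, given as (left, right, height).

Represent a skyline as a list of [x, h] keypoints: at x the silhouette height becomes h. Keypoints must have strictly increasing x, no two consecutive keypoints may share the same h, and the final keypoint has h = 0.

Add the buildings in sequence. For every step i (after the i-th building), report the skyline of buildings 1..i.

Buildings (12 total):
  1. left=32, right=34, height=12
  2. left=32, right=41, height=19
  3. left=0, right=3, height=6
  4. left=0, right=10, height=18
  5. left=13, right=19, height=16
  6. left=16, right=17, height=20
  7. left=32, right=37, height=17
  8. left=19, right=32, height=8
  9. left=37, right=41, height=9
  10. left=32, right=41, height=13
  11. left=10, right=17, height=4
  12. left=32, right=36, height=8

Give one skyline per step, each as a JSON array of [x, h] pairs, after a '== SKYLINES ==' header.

== SKYLINES ==
[[32,12],[34,0]]
[[32,19],[41,0]]
[[0,6],[3,0],[32,19],[41,0]]
[[0,18],[10,0],[32,19],[41,0]]
[[0,18],[10,0],[13,16],[19,0],[32,19],[41,0]]
[[0,18],[10,0],[13,16],[16,20],[17,16],[19,0],[32,19],[41,0]]
[[0,18],[10,0],[13,16],[16,20],[17,16],[19,0],[32,19],[41,0]]
[[0,18],[10,0],[13,16],[16,20],[17,16],[19,8],[32,19],[41,0]]
[[0,18],[10,0],[13,16],[16,20],[17,16],[19,8],[32,19],[41,0]]
[[0,18],[10,0],[13,16],[16,20],[17,16],[19,8],[32,19],[41,0]]
[[0,18],[10,4],[13,16],[16,20],[17,16],[19,8],[32,19],[41,0]]
[[0,18],[10,4],[13,16],[16,20],[17,16],[19,8],[32,19],[41,0]]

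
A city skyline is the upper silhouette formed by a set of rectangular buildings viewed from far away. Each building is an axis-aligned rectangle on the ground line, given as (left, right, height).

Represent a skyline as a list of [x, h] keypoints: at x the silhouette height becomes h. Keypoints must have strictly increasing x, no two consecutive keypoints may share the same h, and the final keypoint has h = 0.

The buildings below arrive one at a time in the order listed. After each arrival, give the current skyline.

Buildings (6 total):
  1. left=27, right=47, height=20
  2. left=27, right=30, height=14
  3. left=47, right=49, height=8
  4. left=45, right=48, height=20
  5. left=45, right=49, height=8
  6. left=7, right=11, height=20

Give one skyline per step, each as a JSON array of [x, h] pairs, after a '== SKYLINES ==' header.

== SKYLINES ==
[[27,20],[47,0]]
[[27,20],[47,0]]
[[27,20],[47,8],[49,0]]
[[27,20],[48,8],[49,0]]
[[27,20],[48,8],[49,0]]
[[7,20],[11,0],[27,20],[48,8],[49,0]]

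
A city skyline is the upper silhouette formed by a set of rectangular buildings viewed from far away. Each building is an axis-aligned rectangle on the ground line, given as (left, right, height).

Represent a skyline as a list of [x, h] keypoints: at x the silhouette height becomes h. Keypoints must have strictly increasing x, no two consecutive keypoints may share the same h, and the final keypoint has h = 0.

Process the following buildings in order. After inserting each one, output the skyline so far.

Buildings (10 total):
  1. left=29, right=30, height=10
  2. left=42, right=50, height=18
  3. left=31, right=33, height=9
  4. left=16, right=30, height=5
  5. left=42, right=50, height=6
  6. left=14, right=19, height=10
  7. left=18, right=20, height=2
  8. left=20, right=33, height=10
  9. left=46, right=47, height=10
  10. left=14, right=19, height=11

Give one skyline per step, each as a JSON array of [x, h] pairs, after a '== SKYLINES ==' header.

== SKYLINES ==
[[29,10],[30,0]]
[[29,10],[30,0],[42,18],[50,0]]
[[29,10],[30,0],[31,9],[33,0],[42,18],[50,0]]
[[16,5],[29,10],[30,0],[31,9],[33,0],[42,18],[50,0]]
[[16,5],[29,10],[30,0],[31,9],[33,0],[42,18],[50,0]]
[[14,10],[19,5],[29,10],[30,0],[31,9],[33,0],[42,18],[50,0]]
[[14,10],[19,5],[29,10],[30,0],[31,9],[33,0],[42,18],[50,0]]
[[14,10],[19,5],[20,10],[33,0],[42,18],[50,0]]
[[14,10],[19,5],[20,10],[33,0],[42,18],[50,0]]
[[14,11],[19,5],[20,10],[33,0],[42,18],[50,0]]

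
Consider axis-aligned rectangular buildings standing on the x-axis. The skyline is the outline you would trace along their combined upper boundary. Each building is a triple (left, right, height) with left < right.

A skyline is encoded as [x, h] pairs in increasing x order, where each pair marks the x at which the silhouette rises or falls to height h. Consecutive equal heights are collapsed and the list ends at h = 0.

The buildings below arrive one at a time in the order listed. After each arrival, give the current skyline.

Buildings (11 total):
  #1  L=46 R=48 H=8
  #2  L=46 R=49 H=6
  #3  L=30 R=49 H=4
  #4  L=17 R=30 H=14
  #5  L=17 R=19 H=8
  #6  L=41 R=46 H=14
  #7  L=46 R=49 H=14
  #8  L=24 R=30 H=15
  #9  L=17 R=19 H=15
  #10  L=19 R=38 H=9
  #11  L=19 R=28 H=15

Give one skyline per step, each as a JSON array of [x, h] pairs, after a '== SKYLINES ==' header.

== SKYLINES ==
[[46,8],[48,0]]
[[46,8],[48,6],[49,0]]
[[30,4],[46,8],[48,6],[49,0]]
[[17,14],[30,4],[46,8],[48,6],[49,0]]
[[17,14],[30,4],[46,8],[48,6],[49,0]]
[[17,14],[30,4],[41,14],[46,8],[48,6],[49,0]]
[[17,14],[30,4],[41,14],[49,0]]
[[17,14],[24,15],[30,4],[41,14],[49,0]]
[[17,15],[19,14],[24,15],[30,4],[41,14],[49,0]]
[[17,15],[19,14],[24,15],[30,9],[38,4],[41,14],[49,0]]
[[17,15],[30,9],[38,4],[41,14],[49,0]]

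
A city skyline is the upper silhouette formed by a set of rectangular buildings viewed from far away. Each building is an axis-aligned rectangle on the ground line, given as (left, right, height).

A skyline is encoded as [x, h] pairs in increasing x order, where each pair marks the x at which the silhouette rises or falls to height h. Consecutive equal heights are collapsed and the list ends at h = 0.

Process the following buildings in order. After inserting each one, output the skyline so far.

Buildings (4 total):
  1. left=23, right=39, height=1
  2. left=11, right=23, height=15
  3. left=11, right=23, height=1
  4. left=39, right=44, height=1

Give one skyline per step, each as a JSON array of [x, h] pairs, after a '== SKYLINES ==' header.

== SKYLINES ==
[[23,1],[39,0]]
[[11,15],[23,1],[39,0]]
[[11,15],[23,1],[39,0]]
[[11,15],[23,1],[44,0]]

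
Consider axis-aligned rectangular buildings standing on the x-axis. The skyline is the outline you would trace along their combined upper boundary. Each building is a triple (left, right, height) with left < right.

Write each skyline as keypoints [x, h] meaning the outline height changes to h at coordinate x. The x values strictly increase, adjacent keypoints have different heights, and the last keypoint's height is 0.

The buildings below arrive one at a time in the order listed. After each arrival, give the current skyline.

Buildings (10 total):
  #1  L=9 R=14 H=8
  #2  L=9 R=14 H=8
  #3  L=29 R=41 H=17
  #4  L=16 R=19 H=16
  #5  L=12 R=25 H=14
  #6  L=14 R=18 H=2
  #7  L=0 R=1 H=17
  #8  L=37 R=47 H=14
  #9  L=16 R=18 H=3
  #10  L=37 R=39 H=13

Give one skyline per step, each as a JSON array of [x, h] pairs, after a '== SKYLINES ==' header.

== SKYLINES ==
[[9,8],[14,0]]
[[9,8],[14,0]]
[[9,8],[14,0],[29,17],[41,0]]
[[9,8],[14,0],[16,16],[19,0],[29,17],[41,0]]
[[9,8],[12,14],[16,16],[19,14],[25,0],[29,17],[41,0]]
[[9,8],[12,14],[16,16],[19,14],[25,0],[29,17],[41,0]]
[[0,17],[1,0],[9,8],[12,14],[16,16],[19,14],[25,0],[29,17],[41,0]]
[[0,17],[1,0],[9,8],[12,14],[16,16],[19,14],[25,0],[29,17],[41,14],[47,0]]
[[0,17],[1,0],[9,8],[12,14],[16,16],[19,14],[25,0],[29,17],[41,14],[47,0]]
[[0,17],[1,0],[9,8],[12,14],[16,16],[19,14],[25,0],[29,17],[41,14],[47,0]]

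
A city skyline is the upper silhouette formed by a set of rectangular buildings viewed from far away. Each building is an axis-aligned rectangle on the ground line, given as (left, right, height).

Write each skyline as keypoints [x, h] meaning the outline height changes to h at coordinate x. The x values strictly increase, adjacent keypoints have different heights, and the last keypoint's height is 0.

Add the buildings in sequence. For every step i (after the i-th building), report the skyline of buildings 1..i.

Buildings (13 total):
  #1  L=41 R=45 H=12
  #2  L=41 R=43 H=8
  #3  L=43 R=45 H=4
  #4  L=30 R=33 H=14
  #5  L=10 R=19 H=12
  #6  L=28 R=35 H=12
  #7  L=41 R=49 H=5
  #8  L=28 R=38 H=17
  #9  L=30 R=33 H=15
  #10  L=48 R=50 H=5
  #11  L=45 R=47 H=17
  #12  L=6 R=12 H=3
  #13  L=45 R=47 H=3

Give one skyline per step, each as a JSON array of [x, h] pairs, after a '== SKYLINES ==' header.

== SKYLINES ==
[[41,12],[45,0]]
[[41,12],[45,0]]
[[41,12],[45,0]]
[[30,14],[33,0],[41,12],[45,0]]
[[10,12],[19,0],[30,14],[33,0],[41,12],[45,0]]
[[10,12],[19,0],[28,12],[30,14],[33,12],[35,0],[41,12],[45,0]]
[[10,12],[19,0],[28,12],[30,14],[33,12],[35,0],[41,12],[45,5],[49,0]]
[[10,12],[19,0],[28,17],[38,0],[41,12],[45,5],[49,0]]
[[10,12],[19,0],[28,17],[38,0],[41,12],[45,5],[49,0]]
[[10,12],[19,0],[28,17],[38,0],[41,12],[45,5],[50,0]]
[[10,12],[19,0],[28,17],[38,0],[41,12],[45,17],[47,5],[50,0]]
[[6,3],[10,12],[19,0],[28,17],[38,0],[41,12],[45,17],[47,5],[50,0]]
[[6,3],[10,12],[19,0],[28,17],[38,0],[41,12],[45,17],[47,5],[50,0]]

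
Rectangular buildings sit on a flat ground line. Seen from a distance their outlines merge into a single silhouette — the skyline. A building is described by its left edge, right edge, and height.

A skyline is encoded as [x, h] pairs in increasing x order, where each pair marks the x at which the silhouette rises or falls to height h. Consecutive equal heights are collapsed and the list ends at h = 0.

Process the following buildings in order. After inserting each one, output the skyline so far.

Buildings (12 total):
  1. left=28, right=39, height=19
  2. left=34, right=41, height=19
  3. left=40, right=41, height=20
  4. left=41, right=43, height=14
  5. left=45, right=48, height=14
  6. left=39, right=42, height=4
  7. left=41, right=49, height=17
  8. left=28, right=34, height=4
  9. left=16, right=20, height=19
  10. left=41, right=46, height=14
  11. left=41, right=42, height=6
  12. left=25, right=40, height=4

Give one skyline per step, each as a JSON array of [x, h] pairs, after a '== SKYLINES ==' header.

== SKYLINES ==
[[28,19],[39,0]]
[[28,19],[41,0]]
[[28,19],[40,20],[41,0]]
[[28,19],[40,20],[41,14],[43,0]]
[[28,19],[40,20],[41,14],[43,0],[45,14],[48,0]]
[[28,19],[40,20],[41,14],[43,0],[45,14],[48,0]]
[[28,19],[40,20],[41,17],[49,0]]
[[28,19],[40,20],[41,17],[49,0]]
[[16,19],[20,0],[28,19],[40,20],[41,17],[49,0]]
[[16,19],[20,0],[28,19],[40,20],[41,17],[49,0]]
[[16,19],[20,0],[28,19],[40,20],[41,17],[49,0]]
[[16,19],[20,0],[25,4],[28,19],[40,20],[41,17],[49,0]]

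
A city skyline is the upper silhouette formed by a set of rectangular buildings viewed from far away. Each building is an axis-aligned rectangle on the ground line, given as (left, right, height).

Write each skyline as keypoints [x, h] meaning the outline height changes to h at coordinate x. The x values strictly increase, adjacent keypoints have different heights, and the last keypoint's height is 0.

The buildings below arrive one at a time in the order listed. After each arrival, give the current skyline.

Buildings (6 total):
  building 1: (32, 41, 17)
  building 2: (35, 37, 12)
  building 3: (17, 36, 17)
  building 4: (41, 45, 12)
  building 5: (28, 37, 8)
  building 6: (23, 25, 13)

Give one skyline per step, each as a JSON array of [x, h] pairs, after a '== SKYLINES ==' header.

== SKYLINES ==
[[32,17],[41,0]]
[[32,17],[41,0]]
[[17,17],[41,0]]
[[17,17],[41,12],[45,0]]
[[17,17],[41,12],[45,0]]
[[17,17],[41,12],[45,0]]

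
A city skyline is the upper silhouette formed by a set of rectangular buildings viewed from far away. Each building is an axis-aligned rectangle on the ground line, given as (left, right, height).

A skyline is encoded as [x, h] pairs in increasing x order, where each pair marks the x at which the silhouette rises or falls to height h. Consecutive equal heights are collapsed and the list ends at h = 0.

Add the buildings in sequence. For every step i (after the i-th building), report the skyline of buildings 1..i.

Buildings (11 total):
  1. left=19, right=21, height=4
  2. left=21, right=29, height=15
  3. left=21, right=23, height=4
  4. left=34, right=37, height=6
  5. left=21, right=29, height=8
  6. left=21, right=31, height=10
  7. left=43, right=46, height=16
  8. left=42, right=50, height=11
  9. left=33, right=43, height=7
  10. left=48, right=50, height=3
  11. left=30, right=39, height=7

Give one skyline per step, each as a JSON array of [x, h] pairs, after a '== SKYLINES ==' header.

== SKYLINES ==
[[19,4],[21,0]]
[[19,4],[21,15],[29,0]]
[[19,4],[21,15],[29,0]]
[[19,4],[21,15],[29,0],[34,6],[37,0]]
[[19,4],[21,15],[29,0],[34,6],[37,0]]
[[19,4],[21,15],[29,10],[31,0],[34,6],[37,0]]
[[19,4],[21,15],[29,10],[31,0],[34,6],[37,0],[43,16],[46,0]]
[[19,4],[21,15],[29,10],[31,0],[34,6],[37,0],[42,11],[43,16],[46,11],[50,0]]
[[19,4],[21,15],[29,10],[31,0],[33,7],[42,11],[43,16],[46,11],[50,0]]
[[19,4],[21,15],[29,10],[31,0],[33,7],[42,11],[43,16],[46,11],[50,0]]
[[19,4],[21,15],[29,10],[31,7],[42,11],[43,16],[46,11],[50,0]]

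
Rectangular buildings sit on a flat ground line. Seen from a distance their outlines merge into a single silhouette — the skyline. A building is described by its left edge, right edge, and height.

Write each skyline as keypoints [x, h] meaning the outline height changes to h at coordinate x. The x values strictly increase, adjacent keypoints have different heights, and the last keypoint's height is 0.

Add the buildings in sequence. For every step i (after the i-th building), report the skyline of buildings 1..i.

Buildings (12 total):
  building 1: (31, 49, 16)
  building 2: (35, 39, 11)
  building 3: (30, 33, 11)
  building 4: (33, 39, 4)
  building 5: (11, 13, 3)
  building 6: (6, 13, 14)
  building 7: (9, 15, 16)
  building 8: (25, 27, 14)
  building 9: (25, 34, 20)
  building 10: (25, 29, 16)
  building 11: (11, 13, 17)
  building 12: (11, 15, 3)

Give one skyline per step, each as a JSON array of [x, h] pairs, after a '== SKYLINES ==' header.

== SKYLINES ==
[[31,16],[49,0]]
[[31,16],[49,0]]
[[30,11],[31,16],[49,0]]
[[30,11],[31,16],[49,0]]
[[11,3],[13,0],[30,11],[31,16],[49,0]]
[[6,14],[13,0],[30,11],[31,16],[49,0]]
[[6,14],[9,16],[15,0],[30,11],[31,16],[49,0]]
[[6,14],[9,16],[15,0],[25,14],[27,0],[30,11],[31,16],[49,0]]
[[6,14],[9,16],[15,0],[25,20],[34,16],[49,0]]
[[6,14],[9,16],[15,0],[25,20],[34,16],[49,0]]
[[6,14],[9,16],[11,17],[13,16],[15,0],[25,20],[34,16],[49,0]]
[[6,14],[9,16],[11,17],[13,16],[15,0],[25,20],[34,16],[49,0]]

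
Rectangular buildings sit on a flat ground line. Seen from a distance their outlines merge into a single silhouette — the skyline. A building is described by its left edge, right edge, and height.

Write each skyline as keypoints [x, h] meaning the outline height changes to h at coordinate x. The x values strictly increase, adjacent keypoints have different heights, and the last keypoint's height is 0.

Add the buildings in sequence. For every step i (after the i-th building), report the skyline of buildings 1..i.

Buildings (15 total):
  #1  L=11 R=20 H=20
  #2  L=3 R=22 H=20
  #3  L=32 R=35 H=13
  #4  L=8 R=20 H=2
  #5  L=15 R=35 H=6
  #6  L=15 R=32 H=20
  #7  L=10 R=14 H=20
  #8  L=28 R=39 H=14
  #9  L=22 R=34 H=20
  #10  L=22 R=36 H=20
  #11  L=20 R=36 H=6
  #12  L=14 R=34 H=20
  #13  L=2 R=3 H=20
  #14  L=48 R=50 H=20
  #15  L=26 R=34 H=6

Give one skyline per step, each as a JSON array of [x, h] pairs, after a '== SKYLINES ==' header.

== SKYLINES ==
[[11,20],[20,0]]
[[3,20],[22,0]]
[[3,20],[22,0],[32,13],[35,0]]
[[3,20],[22,0],[32,13],[35,0]]
[[3,20],[22,6],[32,13],[35,0]]
[[3,20],[32,13],[35,0]]
[[3,20],[32,13],[35,0]]
[[3,20],[32,14],[39,0]]
[[3,20],[34,14],[39,0]]
[[3,20],[36,14],[39,0]]
[[3,20],[36,14],[39,0]]
[[3,20],[36,14],[39,0]]
[[2,20],[36,14],[39,0]]
[[2,20],[36,14],[39,0],[48,20],[50,0]]
[[2,20],[36,14],[39,0],[48,20],[50,0]]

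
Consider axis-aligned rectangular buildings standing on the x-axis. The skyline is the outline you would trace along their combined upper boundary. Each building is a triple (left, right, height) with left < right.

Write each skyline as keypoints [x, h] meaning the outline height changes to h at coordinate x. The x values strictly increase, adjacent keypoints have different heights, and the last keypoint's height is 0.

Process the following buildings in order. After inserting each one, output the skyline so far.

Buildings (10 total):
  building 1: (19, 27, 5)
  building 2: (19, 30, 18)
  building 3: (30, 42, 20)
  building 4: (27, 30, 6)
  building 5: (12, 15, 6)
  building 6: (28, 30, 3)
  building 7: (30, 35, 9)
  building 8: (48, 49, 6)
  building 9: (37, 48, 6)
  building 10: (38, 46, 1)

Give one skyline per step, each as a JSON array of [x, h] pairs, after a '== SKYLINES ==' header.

== SKYLINES ==
[[19,5],[27,0]]
[[19,18],[30,0]]
[[19,18],[30,20],[42,0]]
[[19,18],[30,20],[42,0]]
[[12,6],[15,0],[19,18],[30,20],[42,0]]
[[12,6],[15,0],[19,18],[30,20],[42,0]]
[[12,6],[15,0],[19,18],[30,20],[42,0]]
[[12,6],[15,0],[19,18],[30,20],[42,0],[48,6],[49,0]]
[[12,6],[15,0],[19,18],[30,20],[42,6],[49,0]]
[[12,6],[15,0],[19,18],[30,20],[42,6],[49,0]]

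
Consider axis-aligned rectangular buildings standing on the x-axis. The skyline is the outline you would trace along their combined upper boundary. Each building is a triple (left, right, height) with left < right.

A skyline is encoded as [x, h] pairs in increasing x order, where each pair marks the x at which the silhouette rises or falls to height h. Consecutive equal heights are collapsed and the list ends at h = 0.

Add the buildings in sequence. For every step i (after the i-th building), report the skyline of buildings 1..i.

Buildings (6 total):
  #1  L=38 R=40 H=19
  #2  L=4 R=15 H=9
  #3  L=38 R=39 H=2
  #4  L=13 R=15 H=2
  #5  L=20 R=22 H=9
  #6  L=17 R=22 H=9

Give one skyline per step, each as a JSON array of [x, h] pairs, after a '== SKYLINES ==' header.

== SKYLINES ==
[[38,19],[40,0]]
[[4,9],[15,0],[38,19],[40,0]]
[[4,9],[15,0],[38,19],[40,0]]
[[4,9],[15,0],[38,19],[40,0]]
[[4,9],[15,0],[20,9],[22,0],[38,19],[40,0]]
[[4,9],[15,0],[17,9],[22,0],[38,19],[40,0]]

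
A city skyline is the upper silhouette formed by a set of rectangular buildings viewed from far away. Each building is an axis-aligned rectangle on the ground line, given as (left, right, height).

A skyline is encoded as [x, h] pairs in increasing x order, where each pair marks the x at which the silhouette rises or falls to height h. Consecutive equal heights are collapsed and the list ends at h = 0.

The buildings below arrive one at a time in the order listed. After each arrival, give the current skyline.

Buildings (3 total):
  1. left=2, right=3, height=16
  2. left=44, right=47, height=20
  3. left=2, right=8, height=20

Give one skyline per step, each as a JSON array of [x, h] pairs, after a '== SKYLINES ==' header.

== SKYLINES ==
[[2,16],[3,0]]
[[2,16],[3,0],[44,20],[47,0]]
[[2,20],[8,0],[44,20],[47,0]]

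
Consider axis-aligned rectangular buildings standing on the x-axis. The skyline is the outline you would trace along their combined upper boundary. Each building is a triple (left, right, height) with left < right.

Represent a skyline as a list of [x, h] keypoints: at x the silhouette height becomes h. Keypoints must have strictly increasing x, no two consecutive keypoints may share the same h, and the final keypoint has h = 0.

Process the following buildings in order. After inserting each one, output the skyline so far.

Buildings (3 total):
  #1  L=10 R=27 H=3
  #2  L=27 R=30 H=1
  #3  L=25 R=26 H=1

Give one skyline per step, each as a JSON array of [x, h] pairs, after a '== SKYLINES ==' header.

== SKYLINES ==
[[10,3],[27,0]]
[[10,3],[27,1],[30,0]]
[[10,3],[27,1],[30,0]]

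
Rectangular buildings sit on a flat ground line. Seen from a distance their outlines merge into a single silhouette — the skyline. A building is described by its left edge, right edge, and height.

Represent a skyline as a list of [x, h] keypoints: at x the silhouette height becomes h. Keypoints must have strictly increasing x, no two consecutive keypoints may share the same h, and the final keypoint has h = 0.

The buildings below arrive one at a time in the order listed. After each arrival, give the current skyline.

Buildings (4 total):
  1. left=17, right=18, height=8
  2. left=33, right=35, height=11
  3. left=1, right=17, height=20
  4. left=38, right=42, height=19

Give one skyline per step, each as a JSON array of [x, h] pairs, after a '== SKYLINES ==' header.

== SKYLINES ==
[[17,8],[18,0]]
[[17,8],[18,0],[33,11],[35,0]]
[[1,20],[17,8],[18,0],[33,11],[35,0]]
[[1,20],[17,8],[18,0],[33,11],[35,0],[38,19],[42,0]]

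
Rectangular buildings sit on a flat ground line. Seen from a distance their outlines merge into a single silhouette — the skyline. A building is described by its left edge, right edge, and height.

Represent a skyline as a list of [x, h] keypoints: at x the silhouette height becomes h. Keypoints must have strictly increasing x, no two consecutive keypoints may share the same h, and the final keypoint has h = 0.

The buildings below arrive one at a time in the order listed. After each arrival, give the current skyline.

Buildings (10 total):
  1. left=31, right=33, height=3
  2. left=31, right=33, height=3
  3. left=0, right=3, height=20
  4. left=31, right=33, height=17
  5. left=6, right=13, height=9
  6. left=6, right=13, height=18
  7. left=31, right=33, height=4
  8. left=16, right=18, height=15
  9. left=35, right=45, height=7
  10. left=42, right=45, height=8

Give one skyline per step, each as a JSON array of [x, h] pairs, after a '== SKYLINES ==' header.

== SKYLINES ==
[[31,3],[33,0]]
[[31,3],[33,0]]
[[0,20],[3,0],[31,3],[33,0]]
[[0,20],[3,0],[31,17],[33,0]]
[[0,20],[3,0],[6,9],[13,0],[31,17],[33,0]]
[[0,20],[3,0],[6,18],[13,0],[31,17],[33,0]]
[[0,20],[3,0],[6,18],[13,0],[31,17],[33,0]]
[[0,20],[3,0],[6,18],[13,0],[16,15],[18,0],[31,17],[33,0]]
[[0,20],[3,0],[6,18],[13,0],[16,15],[18,0],[31,17],[33,0],[35,7],[45,0]]
[[0,20],[3,0],[6,18],[13,0],[16,15],[18,0],[31,17],[33,0],[35,7],[42,8],[45,0]]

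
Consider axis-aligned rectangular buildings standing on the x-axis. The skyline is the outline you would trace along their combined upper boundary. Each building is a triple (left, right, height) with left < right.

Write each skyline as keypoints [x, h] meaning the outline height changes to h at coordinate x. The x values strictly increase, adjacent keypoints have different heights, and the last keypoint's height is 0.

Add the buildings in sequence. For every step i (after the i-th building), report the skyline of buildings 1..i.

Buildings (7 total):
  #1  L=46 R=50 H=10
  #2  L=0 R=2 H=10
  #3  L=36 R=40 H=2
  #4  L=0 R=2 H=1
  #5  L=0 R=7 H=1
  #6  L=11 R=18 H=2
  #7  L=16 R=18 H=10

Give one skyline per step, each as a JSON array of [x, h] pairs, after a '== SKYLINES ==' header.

== SKYLINES ==
[[46,10],[50,0]]
[[0,10],[2,0],[46,10],[50,0]]
[[0,10],[2,0],[36,2],[40,0],[46,10],[50,0]]
[[0,10],[2,0],[36,2],[40,0],[46,10],[50,0]]
[[0,10],[2,1],[7,0],[36,2],[40,0],[46,10],[50,0]]
[[0,10],[2,1],[7,0],[11,2],[18,0],[36,2],[40,0],[46,10],[50,0]]
[[0,10],[2,1],[7,0],[11,2],[16,10],[18,0],[36,2],[40,0],[46,10],[50,0]]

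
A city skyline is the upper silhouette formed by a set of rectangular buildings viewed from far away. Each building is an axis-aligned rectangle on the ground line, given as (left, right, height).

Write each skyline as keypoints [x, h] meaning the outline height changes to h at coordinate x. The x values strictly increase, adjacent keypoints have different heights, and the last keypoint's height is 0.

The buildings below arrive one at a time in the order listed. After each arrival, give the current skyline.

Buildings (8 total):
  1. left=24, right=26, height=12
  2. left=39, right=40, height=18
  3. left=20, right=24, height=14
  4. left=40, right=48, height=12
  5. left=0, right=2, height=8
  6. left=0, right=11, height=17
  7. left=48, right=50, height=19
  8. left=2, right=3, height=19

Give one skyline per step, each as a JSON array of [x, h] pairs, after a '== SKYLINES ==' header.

== SKYLINES ==
[[24,12],[26,0]]
[[24,12],[26,0],[39,18],[40,0]]
[[20,14],[24,12],[26,0],[39,18],[40,0]]
[[20,14],[24,12],[26,0],[39,18],[40,12],[48,0]]
[[0,8],[2,0],[20,14],[24,12],[26,0],[39,18],[40,12],[48,0]]
[[0,17],[11,0],[20,14],[24,12],[26,0],[39,18],[40,12],[48,0]]
[[0,17],[11,0],[20,14],[24,12],[26,0],[39,18],[40,12],[48,19],[50,0]]
[[0,17],[2,19],[3,17],[11,0],[20,14],[24,12],[26,0],[39,18],[40,12],[48,19],[50,0]]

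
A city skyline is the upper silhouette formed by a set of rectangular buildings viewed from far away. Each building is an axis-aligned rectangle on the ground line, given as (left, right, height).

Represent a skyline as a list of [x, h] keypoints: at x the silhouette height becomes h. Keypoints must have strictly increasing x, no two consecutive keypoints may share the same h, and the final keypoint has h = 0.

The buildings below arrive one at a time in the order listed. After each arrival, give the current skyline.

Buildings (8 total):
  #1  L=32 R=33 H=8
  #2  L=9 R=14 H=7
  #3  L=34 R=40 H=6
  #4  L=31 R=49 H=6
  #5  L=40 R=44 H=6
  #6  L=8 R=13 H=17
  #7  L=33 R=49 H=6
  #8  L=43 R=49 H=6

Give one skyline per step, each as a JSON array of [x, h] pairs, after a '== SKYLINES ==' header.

== SKYLINES ==
[[32,8],[33,0]]
[[9,7],[14,0],[32,8],[33,0]]
[[9,7],[14,0],[32,8],[33,0],[34,6],[40,0]]
[[9,7],[14,0],[31,6],[32,8],[33,6],[49,0]]
[[9,7],[14,0],[31,6],[32,8],[33,6],[49,0]]
[[8,17],[13,7],[14,0],[31,6],[32,8],[33,6],[49,0]]
[[8,17],[13,7],[14,0],[31,6],[32,8],[33,6],[49,0]]
[[8,17],[13,7],[14,0],[31,6],[32,8],[33,6],[49,0]]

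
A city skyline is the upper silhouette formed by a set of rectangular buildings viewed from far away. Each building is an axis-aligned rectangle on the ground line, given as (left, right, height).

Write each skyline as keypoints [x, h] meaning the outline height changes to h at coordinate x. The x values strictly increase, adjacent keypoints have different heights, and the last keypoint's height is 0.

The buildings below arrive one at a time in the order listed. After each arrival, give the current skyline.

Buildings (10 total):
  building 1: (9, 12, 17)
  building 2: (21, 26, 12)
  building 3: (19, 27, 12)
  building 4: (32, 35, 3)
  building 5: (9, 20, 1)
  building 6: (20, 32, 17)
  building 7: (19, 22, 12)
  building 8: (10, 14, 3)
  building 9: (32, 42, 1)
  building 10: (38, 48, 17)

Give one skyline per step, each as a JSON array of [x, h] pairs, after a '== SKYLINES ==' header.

== SKYLINES ==
[[9,17],[12,0]]
[[9,17],[12,0],[21,12],[26,0]]
[[9,17],[12,0],[19,12],[27,0]]
[[9,17],[12,0],[19,12],[27,0],[32,3],[35,0]]
[[9,17],[12,1],[19,12],[27,0],[32,3],[35,0]]
[[9,17],[12,1],[19,12],[20,17],[32,3],[35,0]]
[[9,17],[12,1],[19,12],[20,17],[32,3],[35,0]]
[[9,17],[12,3],[14,1],[19,12],[20,17],[32,3],[35,0]]
[[9,17],[12,3],[14,1],[19,12],[20,17],[32,3],[35,1],[42,0]]
[[9,17],[12,3],[14,1],[19,12],[20,17],[32,3],[35,1],[38,17],[48,0]]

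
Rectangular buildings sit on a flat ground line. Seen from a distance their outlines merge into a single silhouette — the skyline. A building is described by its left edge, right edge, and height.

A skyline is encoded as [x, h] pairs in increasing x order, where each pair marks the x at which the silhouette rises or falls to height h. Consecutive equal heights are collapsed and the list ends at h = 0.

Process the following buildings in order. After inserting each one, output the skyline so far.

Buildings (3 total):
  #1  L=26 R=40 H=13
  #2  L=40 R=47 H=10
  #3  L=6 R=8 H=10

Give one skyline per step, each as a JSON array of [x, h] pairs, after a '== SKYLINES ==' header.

== SKYLINES ==
[[26,13],[40,0]]
[[26,13],[40,10],[47,0]]
[[6,10],[8,0],[26,13],[40,10],[47,0]]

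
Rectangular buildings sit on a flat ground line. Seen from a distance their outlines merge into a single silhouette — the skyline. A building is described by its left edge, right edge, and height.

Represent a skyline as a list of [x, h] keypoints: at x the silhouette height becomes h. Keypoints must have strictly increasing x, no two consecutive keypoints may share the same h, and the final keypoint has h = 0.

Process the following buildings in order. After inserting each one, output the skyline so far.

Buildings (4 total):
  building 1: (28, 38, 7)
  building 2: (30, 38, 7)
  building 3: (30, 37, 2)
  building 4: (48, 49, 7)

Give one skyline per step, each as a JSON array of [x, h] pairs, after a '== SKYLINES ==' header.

== SKYLINES ==
[[28,7],[38,0]]
[[28,7],[38,0]]
[[28,7],[38,0]]
[[28,7],[38,0],[48,7],[49,0]]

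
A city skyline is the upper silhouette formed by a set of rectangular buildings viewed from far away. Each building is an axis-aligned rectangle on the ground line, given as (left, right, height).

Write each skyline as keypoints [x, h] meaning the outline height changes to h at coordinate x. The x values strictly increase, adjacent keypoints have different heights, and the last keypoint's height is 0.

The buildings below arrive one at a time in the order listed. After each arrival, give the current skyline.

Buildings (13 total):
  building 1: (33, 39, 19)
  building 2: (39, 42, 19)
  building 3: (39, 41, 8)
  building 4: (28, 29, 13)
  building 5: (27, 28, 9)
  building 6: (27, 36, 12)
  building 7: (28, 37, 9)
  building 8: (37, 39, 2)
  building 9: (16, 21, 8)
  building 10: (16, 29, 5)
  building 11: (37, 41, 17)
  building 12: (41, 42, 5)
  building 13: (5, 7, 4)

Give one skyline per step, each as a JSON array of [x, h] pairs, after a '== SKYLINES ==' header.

== SKYLINES ==
[[33,19],[39,0]]
[[33,19],[42,0]]
[[33,19],[42,0]]
[[28,13],[29,0],[33,19],[42,0]]
[[27,9],[28,13],[29,0],[33,19],[42,0]]
[[27,12],[28,13],[29,12],[33,19],[42,0]]
[[27,12],[28,13],[29,12],[33,19],[42,0]]
[[27,12],[28,13],[29,12],[33,19],[42,0]]
[[16,8],[21,0],[27,12],[28,13],[29,12],[33,19],[42,0]]
[[16,8],[21,5],[27,12],[28,13],[29,12],[33,19],[42,0]]
[[16,8],[21,5],[27,12],[28,13],[29,12],[33,19],[42,0]]
[[16,8],[21,5],[27,12],[28,13],[29,12],[33,19],[42,0]]
[[5,4],[7,0],[16,8],[21,5],[27,12],[28,13],[29,12],[33,19],[42,0]]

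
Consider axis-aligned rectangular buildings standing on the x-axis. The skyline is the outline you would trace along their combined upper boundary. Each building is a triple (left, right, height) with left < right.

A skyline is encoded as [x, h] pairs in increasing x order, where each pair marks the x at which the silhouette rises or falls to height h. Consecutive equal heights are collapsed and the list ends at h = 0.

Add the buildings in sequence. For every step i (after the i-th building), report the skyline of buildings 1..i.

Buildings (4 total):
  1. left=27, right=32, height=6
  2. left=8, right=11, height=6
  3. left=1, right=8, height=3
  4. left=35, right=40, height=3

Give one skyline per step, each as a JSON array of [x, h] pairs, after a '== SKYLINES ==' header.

== SKYLINES ==
[[27,6],[32,0]]
[[8,6],[11,0],[27,6],[32,0]]
[[1,3],[8,6],[11,0],[27,6],[32,0]]
[[1,3],[8,6],[11,0],[27,6],[32,0],[35,3],[40,0]]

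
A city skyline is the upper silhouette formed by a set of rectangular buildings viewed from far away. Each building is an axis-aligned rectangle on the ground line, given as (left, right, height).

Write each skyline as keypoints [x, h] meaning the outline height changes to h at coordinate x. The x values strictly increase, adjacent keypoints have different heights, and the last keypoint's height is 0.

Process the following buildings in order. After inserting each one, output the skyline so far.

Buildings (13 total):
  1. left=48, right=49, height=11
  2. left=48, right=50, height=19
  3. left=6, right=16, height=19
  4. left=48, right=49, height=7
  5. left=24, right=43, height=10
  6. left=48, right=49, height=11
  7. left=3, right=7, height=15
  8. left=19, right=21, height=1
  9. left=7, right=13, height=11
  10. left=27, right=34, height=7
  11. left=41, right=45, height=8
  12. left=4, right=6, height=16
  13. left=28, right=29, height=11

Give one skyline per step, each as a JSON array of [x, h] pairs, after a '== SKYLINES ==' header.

== SKYLINES ==
[[48,11],[49,0]]
[[48,19],[50,0]]
[[6,19],[16,0],[48,19],[50,0]]
[[6,19],[16,0],[48,19],[50,0]]
[[6,19],[16,0],[24,10],[43,0],[48,19],[50,0]]
[[6,19],[16,0],[24,10],[43,0],[48,19],[50,0]]
[[3,15],[6,19],[16,0],[24,10],[43,0],[48,19],[50,0]]
[[3,15],[6,19],[16,0],[19,1],[21,0],[24,10],[43,0],[48,19],[50,0]]
[[3,15],[6,19],[16,0],[19,1],[21,0],[24,10],[43,0],[48,19],[50,0]]
[[3,15],[6,19],[16,0],[19,1],[21,0],[24,10],[43,0],[48,19],[50,0]]
[[3,15],[6,19],[16,0],[19,1],[21,0],[24,10],[43,8],[45,0],[48,19],[50,0]]
[[3,15],[4,16],[6,19],[16,0],[19,1],[21,0],[24,10],[43,8],[45,0],[48,19],[50,0]]
[[3,15],[4,16],[6,19],[16,0],[19,1],[21,0],[24,10],[28,11],[29,10],[43,8],[45,0],[48,19],[50,0]]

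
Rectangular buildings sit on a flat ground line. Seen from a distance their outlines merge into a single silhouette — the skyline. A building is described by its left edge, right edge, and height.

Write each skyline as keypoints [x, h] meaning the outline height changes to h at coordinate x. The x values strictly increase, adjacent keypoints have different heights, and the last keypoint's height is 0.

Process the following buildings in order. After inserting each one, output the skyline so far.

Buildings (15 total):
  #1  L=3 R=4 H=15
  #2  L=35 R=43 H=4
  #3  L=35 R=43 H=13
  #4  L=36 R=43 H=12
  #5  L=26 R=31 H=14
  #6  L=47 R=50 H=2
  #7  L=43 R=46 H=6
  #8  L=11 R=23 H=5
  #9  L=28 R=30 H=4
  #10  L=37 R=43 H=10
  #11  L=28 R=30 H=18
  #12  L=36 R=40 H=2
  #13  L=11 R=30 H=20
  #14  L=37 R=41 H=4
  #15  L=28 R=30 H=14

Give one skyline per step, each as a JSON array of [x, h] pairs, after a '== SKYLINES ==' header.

== SKYLINES ==
[[3,15],[4,0]]
[[3,15],[4,0],[35,4],[43,0]]
[[3,15],[4,0],[35,13],[43,0]]
[[3,15],[4,0],[35,13],[43,0]]
[[3,15],[4,0],[26,14],[31,0],[35,13],[43,0]]
[[3,15],[4,0],[26,14],[31,0],[35,13],[43,0],[47,2],[50,0]]
[[3,15],[4,0],[26,14],[31,0],[35,13],[43,6],[46,0],[47,2],[50,0]]
[[3,15],[4,0],[11,5],[23,0],[26,14],[31,0],[35,13],[43,6],[46,0],[47,2],[50,0]]
[[3,15],[4,0],[11,5],[23,0],[26,14],[31,0],[35,13],[43,6],[46,0],[47,2],[50,0]]
[[3,15],[4,0],[11,5],[23,0],[26,14],[31,0],[35,13],[43,6],[46,0],[47,2],[50,0]]
[[3,15],[4,0],[11,5],[23,0],[26,14],[28,18],[30,14],[31,0],[35,13],[43,6],[46,0],[47,2],[50,0]]
[[3,15],[4,0],[11,5],[23,0],[26,14],[28,18],[30,14],[31,0],[35,13],[43,6],[46,0],[47,2],[50,0]]
[[3,15],[4,0],[11,20],[30,14],[31,0],[35,13],[43,6],[46,0],[47,2],[50,0]]
[[3,15],[4,0],[11,20],[30,14],[31,0],[35,13],[43,6],[46,0],[47,2],[50,0]]
[[3,15],[4,0],[11,20],[30,14],[31,0],[35,13],[43,6],[46,0],[47,2],[50,0]]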